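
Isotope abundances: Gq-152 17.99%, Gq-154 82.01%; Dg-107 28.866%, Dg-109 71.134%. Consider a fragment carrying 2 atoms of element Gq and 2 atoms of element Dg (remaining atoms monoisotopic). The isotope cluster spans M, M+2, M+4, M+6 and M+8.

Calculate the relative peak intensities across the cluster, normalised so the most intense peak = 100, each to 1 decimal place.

0.6 : 8.9 : 45.5 : 100.0 : 80.0

Element Gq pattern (n=2): 0.03236401 : 0.29507198 : 0.67256401
Element Dg pattern (n=2): 0.0833246 : 0.41067081 : 0.5060046
Convolve the two distributions (both contribute in 2-u steps):
  M: 0.03236401×0.0833246 = 0.002697
  M+2: 0.03236401×0.41067081 + 0.29507198×0.0833246 = 0.037878
  M+4: 0.03236401×0.5060046 + 0.29507198×0.41067081 + 0.67256401×0.0833246 = 0.193595
  M+6: 0.29507198×0.5060046 + 0.67256401×0.41067081 = 0.425510
  M+8: 0.67256401×0.5060046 = 0.340320
Scale to base peak (0.425510) = 100: 0.6 : 8.9 : 45.5 : 100.0 : 80.0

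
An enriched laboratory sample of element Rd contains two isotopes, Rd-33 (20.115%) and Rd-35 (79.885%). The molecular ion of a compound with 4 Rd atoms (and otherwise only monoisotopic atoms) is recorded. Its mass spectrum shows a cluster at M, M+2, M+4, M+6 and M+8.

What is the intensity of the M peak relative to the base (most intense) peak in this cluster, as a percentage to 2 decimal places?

0.40%

Binomial terms of (0.20115 + 0.79885)^4: M 0.0016, M+2 0.0260, M+4 0.1549, M+6 0.4102, M+8 0.4072 → M+6 is the base peak.
P(M+6) = C(4,3) × 0.20115^1 × 0.79885^3 = 4 × 0.20115 × 0.50979517 = 0.410181 (base)
P(M) = C(4,0) × 0.20115^4 × 0.79885^0 = 1 × 0.00163712 × 1.0000 = 0.001637
Relative intensity = 0.001637 / 0.410181 × 100 = 0.40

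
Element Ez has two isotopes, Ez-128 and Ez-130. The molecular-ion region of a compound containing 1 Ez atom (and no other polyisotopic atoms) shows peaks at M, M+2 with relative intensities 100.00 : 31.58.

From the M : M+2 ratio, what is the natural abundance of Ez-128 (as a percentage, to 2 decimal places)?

Let p = fractional abundance of Ez-128. I(M+2)/I(M) = [C(1,1)·p^0·(1−p)] / p^1 = 1·(1−p)/p = 31.58/100.00 = 0.3158
(1−p)/p = 0.3158/1 = 0.3158  ⇒  p = 1/(1 + 0.3158) = 0.7600
Ez-128: 76.00%, Ez-130: 24.00%.

76.00%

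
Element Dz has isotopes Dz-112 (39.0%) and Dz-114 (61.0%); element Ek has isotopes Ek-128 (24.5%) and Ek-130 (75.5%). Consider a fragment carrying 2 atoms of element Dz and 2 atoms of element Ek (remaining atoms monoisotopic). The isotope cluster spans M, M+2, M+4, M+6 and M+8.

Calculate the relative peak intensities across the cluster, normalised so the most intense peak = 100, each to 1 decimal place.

2.2 : 20.7 : 69.7 : 100.0 : 51.9

Element Dz pattern (n=2): 0.1521 : 0.4758 : 0.3721
Element Ek pattern (n=2): 0.060025 : 0.36995 : 0.570025
Convolve the two distributions (both contribute in 2-u steps):
  M: 0.1521×0.060025 = 0.009130
  M+2: 0.1521×0.36995 + 0.4758×0.060025 = 0.084829
  M+4: 0.1521×0.570025 + 0.4758×0.36995 + 0.3721×0.060025 = 0.285058
  M+6: 0.4758×0.570025 + 0.3721×0.36995 = 0.408876
  M+8: 0.3721×0.570025 = 0.212106
Scale to base peak (0.408876) = 100: 2.2 : 20.7 : 69.7 : 100.0 : 51.9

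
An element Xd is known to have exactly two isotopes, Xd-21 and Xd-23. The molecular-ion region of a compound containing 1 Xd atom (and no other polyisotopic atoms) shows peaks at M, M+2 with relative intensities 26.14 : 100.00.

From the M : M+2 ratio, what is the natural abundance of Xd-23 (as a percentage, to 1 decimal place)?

Let p = fractional abundance of Xd-21. I(M+2)/I(M) = [C(1,1)·p^0·(1−p)] / p^1 = 1·(1−p)/p = 100.00/26.14 = 3.8256
(1−p)/p = 3.8256/1 = 3.8256  ⇒  p = 1/(1 + 3.8256) = 0.2072
Xd-21: 20.7%, Xd-23: 79.3%.

79.3%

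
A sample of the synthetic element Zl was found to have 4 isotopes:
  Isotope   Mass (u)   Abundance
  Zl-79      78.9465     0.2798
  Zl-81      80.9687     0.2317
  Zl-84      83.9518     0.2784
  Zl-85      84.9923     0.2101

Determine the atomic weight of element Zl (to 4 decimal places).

Ar = Σ fᵢ·mᵢ = 0.2798 × 78.9465 + 0.2317 × 80.9687 + 0.2784 × 83.9518 + 0.2101 × 84.9923
= 22.08923 + 18.76045 + 23.37218 + 17.85688 = 82.07874 u

82.0787 u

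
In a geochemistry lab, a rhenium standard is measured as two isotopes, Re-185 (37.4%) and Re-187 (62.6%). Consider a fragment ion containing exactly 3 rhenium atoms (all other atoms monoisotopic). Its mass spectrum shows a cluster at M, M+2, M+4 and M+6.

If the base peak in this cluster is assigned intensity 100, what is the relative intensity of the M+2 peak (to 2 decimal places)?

59.74

(0.374 + 0.626)^3 gives M 0.0523, M+2 0.2627, M+4 0.4397, M+6 0.2453; the largest is M+4.
P(M+4) = C(3,2) × 0.374^1 × 0.626^2 = 3 × 0.3740 × 0.391876 = 0.439685 (base)
P(M+2) = C(3,1) × 0.374^2 × 0.626^1 = 3 × 0.139876 × 0.6260 = 0.262687
Relative intensity = 0.262687 / 0.439685 × 100 = 59.74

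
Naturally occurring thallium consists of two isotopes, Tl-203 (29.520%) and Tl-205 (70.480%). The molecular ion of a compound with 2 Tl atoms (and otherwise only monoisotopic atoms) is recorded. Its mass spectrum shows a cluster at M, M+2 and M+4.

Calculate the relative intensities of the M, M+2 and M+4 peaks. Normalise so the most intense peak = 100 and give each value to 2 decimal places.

17.54 : 83.77 : 100.00

The 2 Tl atoms are independent, so intensities follow the terms of (0.29520 + 0.70480)^2.
P(M) = 0.29520^2 = 0.087143
P(M+2) = 2 × 0.29520^1 × 0.70480^1 = 0.416114
P(M+4) = 0.70480^2 = 0.496743
The M+4 peak is largest (0.496743); scaling to 100 gives 17.54 : 83.77 : 100.00.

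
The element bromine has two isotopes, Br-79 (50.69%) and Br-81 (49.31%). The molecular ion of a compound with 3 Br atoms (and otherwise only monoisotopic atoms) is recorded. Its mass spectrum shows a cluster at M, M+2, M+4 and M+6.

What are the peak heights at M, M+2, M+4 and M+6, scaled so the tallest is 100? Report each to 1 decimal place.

The 3 Br atoms are independent, so intensities follow the terms of (0.5069 + 0.4931)^3.
P(M) = 0.5069^3 = 0.130247
P(M+2) = 3 × 0.5069^2 × 0.4931^1 = 0.380103
P(M+4) = 3 × 0.5069^1 × 0.4931^2 = 0.369755
P(M+6) = 0.4931^3 = 0.119896
The M+2 peak is largest (0.380103); scaling to 100 gives 34.3 : 100.0 : 97.3 : 31.5.

34.3 : 100.0 : 97.3 : 31.5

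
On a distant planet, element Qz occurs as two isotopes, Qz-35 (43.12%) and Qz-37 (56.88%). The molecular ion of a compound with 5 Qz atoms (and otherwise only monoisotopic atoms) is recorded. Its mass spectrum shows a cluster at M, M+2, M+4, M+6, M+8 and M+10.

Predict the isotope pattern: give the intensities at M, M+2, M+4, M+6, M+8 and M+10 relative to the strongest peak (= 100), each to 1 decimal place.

4.4 : 28.7 : 75.8 : 100.0 : 66.0 : 17.4

The 5 Qz atoms are independent, so intensities follow the terms of (0.4312 + 0.5688)^5.
P(M) = 0.4312^5 = 0.014907
P(M+2) = 5 × 0.4312^4 × 0.5688^1 = 0.098321
P(M+4) = 10 × 0.4312^3 × 0.5688^2 = 0.259391
P(M+6) = 10 × 0.4312^2 × 0.5688^3 = 0.342166
P(M+8) = 5 × 0.4312^1 × 0.5688^4 = 0.225677
P(M+10) = 0.5688^5 = 0.059539
The M+6 peak is largest (0.342166); scaling to 100 gives 4.4 : 28.7 : 75.8 : 100.0 : 66.0 : 17.4.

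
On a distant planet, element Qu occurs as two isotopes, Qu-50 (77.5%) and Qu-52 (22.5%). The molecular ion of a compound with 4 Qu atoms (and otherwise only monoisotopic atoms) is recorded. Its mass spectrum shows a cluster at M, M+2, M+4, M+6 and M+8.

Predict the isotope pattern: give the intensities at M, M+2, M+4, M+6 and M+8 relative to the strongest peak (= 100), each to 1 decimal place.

Expanding (0.775 + 0.225)^4:
P(M) = 0.775^4 = 0.360750
P(M+2) = 4 × 0.775^3 × 0.225^1 = 0.418936
P(M+4) = 6 × 0.775^2 × 0.225^2 = 0.182440
P(M+6) = 4 × 0.775^1 × 0.225^3 = 0.035311
P(M+8) = 0.225^4 = 0.002563
The M+2 peak is largest (0.418936); scaling to 100 gives 86.1 : 100.0 : 43.5 : 8.4 : 0.6.

86.1 : 100.0 : 43.5 : 8.4 : 0.6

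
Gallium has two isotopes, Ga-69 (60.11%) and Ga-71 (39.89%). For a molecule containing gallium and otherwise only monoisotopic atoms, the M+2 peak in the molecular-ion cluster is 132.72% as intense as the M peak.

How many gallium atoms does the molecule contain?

For n independent Ga atoms, I(M+2)/I(M) = n · (abundance Ga-71) / (abundance Ga-69) = n · 0.3989/0.6011.
n = 1.3272 × 0.6011/0.3989 = 2.00 ≈ 2

2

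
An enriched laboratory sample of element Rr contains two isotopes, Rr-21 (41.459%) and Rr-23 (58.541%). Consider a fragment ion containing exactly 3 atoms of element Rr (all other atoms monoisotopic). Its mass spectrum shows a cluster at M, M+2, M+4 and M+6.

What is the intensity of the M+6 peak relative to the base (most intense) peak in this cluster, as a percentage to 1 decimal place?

47.1%

Binomial terms of (0.41459 + 0.58541)^3: M 0.0713, M+2 0.3019, M+4 0.4262, M+6 0.2006 → M+4 is the base peak.
P(M+4) = C(3,2) × 0.41459^1 × 0.58541^2 = 3 × 0.41459 × 0.34270487 = 0.426246 (base)
P(M+6) = C(3,3) × 0.41459^0 × 0.58541^3 = 1 × 1.0000 × 0.20062286 = 0.200623
Relative intensity = 0.200623 / 0.426246 × 100 = 47.1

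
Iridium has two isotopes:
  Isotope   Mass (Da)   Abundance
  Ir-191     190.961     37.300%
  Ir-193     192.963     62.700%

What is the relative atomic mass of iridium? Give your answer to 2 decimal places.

192.22 Da

The abundance-weighted mean is 0.37300 × 190.961 + 0.62700 × 192.963
= 71.2285 + 120.9878 = 192.2163 Da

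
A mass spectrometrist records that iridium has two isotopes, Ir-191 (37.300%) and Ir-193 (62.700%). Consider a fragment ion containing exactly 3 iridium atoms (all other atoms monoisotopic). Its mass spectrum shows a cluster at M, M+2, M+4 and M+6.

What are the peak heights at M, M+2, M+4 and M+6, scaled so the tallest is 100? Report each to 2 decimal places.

11.80 : 59.49 : 100.00 : 56.03

Each Ir atom is independently Ir-191 (p = 0.37300) or Ir-193 (q = 0.62700); the cluster is the binomial expansion (p + q)^3.
P(M) = 0.37300^3 = 0.051895
P(M+2) = 3 × 0.37300^2 × 0.62700^1 = 0.261702
P(M+4) = 3 × 0.37300^1 × 0.62700^2 = 0.439911
P(M+6) = 0.62700^3 = 0.246492
The M+4 peak is largest (0.439911); scaling to 100 gives 11.80 : 59.49 : 100.00 : 56.03.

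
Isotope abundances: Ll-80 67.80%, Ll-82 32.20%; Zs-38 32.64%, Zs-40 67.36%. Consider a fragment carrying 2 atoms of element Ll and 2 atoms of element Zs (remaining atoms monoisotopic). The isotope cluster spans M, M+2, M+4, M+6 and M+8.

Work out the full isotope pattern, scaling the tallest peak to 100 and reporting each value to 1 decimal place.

11.9 : 60.4 : 100.0 : 59.2 : 11.4

Element Ll pattern (n=2): 0.459684 : 0.436632 : 0.103684
Element Zs pattern (n=2): 0.10653696 : 0.43972608 : 0.45373696
Convolve the two distributions (both contribute in 2-u steps):
  M: 0.459684×0.10653696 = 0.048973
  M+2: 0.459684×0.43972608 + 0.436632×0.10653696 = 0.248652
  M+4: 0.459684×0.45373696 + 0.436632×0.43972608 + 0.103684×0.10653696 = 0.411620
  M+6: 0.436632×0.45373696 + 0.103684×0.43972608 = 0.243709
  M+8: 0.103684×0.45373696 = 0.047045
Scale to base peak (0.411620) = 100: 11.9 : 60.4 : 100.0 : 59.2 : 11.4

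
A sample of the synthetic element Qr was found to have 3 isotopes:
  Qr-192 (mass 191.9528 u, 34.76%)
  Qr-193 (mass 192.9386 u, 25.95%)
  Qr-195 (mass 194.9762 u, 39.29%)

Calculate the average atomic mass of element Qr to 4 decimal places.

193.3965 u

Weight each isotope mass by its fractional abundance: 0.3476 × 191.9528 + 0.2595 × 192.9386 + 0.3929 × 194.9762
= 66.72279 + 50.06757 + 76.60615 = 193.39651 u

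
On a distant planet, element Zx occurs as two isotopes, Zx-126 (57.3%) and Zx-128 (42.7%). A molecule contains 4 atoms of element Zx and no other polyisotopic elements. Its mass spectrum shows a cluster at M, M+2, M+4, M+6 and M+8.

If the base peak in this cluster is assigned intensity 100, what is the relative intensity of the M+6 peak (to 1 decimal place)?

(0.573 + 0.427)^4 gives M 0.1078, M+2 0.3213, M+4 0.3592, M+6 0.1784, M+8 0.0332; the largest is M+4.
P(M+4) = C(4,2) × 0.573^2 × 0.427^2 = 6 × 0.328329 × 0.182329 = 0.359183 (base)
P(M+6) = C(4,3) × 0.573^1 × 0.427^3 = 4 × 0.5730 × 0.07785448 = 0.178442
Relative intensity = 0.178442 / 0.359183 × 100 = 49.7

49.7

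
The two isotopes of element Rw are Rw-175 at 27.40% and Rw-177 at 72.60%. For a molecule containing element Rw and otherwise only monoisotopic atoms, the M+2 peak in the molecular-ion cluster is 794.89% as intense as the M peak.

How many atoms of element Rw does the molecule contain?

The M+2/M ratio from n Rw atoms is n · q/p = n · 0.7260/0.2740.
n = 7.9489 × 0.2740/0.7260 = 3.00 ≈ 3

3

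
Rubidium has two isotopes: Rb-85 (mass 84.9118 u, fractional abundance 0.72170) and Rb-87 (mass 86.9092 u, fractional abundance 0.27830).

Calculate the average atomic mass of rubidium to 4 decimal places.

85.4677 u

Ar = Σ fᵢ·mᵢ = 0.72170 × 84.9118 + 0.27830 × 86.9092
= 61.28085 + 24.18683 = 85.46768 u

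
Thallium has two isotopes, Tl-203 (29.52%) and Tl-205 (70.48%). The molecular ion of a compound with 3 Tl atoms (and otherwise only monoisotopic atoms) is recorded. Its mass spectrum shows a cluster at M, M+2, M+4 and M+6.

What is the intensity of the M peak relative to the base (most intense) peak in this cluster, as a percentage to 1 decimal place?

5.8%

Binomial terms of (0.2952 + 0.7048)^3: M 0.0257, M+2 0.1843, M+4 0.4399, M+6 0.3501 → M+4 is the base peak.
P(M+4) = C(3,2) × 0.2952^1 × 0.7048^2 = 3 × 0.2952 × 0.49674304 = 0.439916 (base)
P(M) = C(3,0) × 0.2952^3 × 0.7048^0 = 1 × 0.02572463 × 1.0000 = 0.025725
Relative intensity = 0.025725 / 0.439916 × 100 = 5.8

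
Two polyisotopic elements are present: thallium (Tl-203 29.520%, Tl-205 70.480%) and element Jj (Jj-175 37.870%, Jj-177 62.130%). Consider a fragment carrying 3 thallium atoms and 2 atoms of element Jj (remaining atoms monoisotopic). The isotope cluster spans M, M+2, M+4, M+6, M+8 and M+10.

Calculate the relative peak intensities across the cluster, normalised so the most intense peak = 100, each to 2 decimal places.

1.10 : 11.52 : 47.74 : 98.14 : 100.00 : 40.39

Thallium pattern (n=3): 0.02572463 : 0.18425524 : 0.43991564 : 0.35010449
Element Jj pattern (n=2): 0.14341369 : 0.47057262 : 0.38601369
Convolve the two distributions (both contribute in 2-u steps):
  M: 0.02572463×0.14341369 = 0.003689
  M+2: 0.02572463×0.47057262 + 0.18425524×0.14341369 = 0.038530
  M+4: 0.02572463×0.38601369 + 0.18425524×0.47057262 + 0.43991564×0.14341369 = 0.159725
  M+6: 0.18425524×0.38601369 + 0.43991564×0.47057262 + 0.35010449×0.14341369 = 0.328347
  M+8: 0.43991564×0.38601369 + 0.35010449×0.47057262 = 0.334563
  M+10: 0.35010449×0.38601369 = 0.135145
Scale to base peak (0.334563) = 100: 1.10 : 11.52 : 47.74 : 98.14 : 100.00 : 40.39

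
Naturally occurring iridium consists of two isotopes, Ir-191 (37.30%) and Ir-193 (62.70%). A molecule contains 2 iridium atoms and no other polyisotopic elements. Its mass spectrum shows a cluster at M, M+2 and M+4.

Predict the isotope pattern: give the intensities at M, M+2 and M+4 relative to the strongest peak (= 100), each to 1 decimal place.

29.7 : 100.0 : 84.0

Each Ir atom is independently Ir-191 (p = 0.3730) or Ir-193 (q = 0.6270); the cluster is the binomial expansion (p + q)^2.
P(M) = 0.3730^2 = 0.139129
P(M+2) = 2 × 0.3730^1 × 0.6270^1 = 0.467742
P(M+4) = 0.6270^2 = 0.393129
The M+2 peak is largest (0.467742); scaling to 100 gives 29.7 : 100.0 : 84.0.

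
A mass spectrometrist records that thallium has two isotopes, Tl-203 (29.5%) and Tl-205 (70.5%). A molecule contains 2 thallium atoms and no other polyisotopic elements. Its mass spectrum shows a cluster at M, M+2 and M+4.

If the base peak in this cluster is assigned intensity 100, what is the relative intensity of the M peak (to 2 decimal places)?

17.51

Term probabilities: M 0.0870, M+2 0.4160, M+4 0.4970. Base peak = M+4.
P(M+4) = C(2,2) × 0.295^0 × 0.705^2 = 1 × 1.0000 × 0.497025 = 0.497025 (base)
P(M) = C(2,0) × 0.295^2 × 0.705^0 = 1 × 0.087025 × 1.0000 = 0.087025
Relative intensity = 0.087025 / 0.497025 × 100 = 17.51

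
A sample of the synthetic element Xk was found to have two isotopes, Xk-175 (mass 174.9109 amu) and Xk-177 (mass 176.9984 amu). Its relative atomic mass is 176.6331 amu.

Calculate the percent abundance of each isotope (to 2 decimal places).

Let x be the fractional abundance of Xk-175; then Xk-177 has abundance 1 − x.
174.9109·x + 176.9984·(1 − x) = 176.6331
(174.9109 − 176.9984)·x = 176.6331 − 176.9984
x = -0.3653 / -2.0875 = 0.17499 → 17.50% Xk-175, 82.50% Xk-177.

Xk-175: 17.50%, Xk-177: 82.50%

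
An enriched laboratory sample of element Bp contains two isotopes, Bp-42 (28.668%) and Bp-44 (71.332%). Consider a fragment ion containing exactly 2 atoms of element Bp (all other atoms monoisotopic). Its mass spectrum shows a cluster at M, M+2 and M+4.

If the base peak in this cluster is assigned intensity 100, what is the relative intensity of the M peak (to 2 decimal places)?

16.15

Term probabilities: M 0.0822, M+2 0.4090, M+4 0.5088. Base peak = M+4.
P(M+4) = C(2,2) × 0.28668^0 × 0.71332^2 = 1 × 1.0000 × 0.50882542 = 0.508825 (base)
P(M) = C(2,0) × 0.28668^2 × 0.71332^0 = 1 × 0.08218542 × 1.0000 = 0.082185
Relative intensity = 0.082185 / 0.508825 × 100 = 16.15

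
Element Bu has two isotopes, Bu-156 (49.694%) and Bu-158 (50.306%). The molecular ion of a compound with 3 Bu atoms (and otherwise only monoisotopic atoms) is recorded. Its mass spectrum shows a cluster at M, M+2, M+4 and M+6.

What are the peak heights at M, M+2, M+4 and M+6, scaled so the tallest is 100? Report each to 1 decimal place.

Each Bu atom is independently Bu-156 (p = 0.49694) or Bu-158 (q = 0.50306); the cluster is the binomial expansion (p + q)^3.
P(M) = 0.49694^3 = 0.122719
P(M+2) = 3 × 0.49694^2 × 0.50306^1 = 0.372691
P(M+4) = 3 × 0.49694^1 × 0.50306^2 = 0.377281
P(M+6) = 0.50306^3 = 0.127309
The M+4 peak is largest (0.377281); scaling to 100 gives 32.5 : 98.8 : 100.0 : 33.7.

32.5 : 98.8 : 100.0 : 33.7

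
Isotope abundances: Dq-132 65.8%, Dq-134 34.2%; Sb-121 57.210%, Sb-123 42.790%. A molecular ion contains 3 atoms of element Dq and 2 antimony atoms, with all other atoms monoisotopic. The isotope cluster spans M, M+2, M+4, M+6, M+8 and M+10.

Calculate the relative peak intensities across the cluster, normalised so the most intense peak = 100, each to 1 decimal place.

Element Dq pattern (n=3): 0.28489031 : 0.44422106 : 0.23088694 : 0.04000169
Antimony pattern (n=2): 0.32729841 : 0.48960318 : 0.18309841
Convolve the two distributions (both contribute in 2-u steps):
  M: 0.28489031×0.32729841 = 0.093244
  M+2: 0.28489031×0.48960318 + 0.44422106×0.32729841 = 0.284876
  M+4: 0.28489031×0.18309841 + 0.44422106×0.48960318 + 0.23088694×0.32729841 = 0.345224
  M+6: 0.44422106×0.18309841 + 0.23088694×0.48960318 + 0.04000169×0.32729841 = 0.207472
  M+8: 0.23088694×0.18309841 + 0.04000169×0.48960318 = 0.061860
  M+10: 0.04000169×0.18309841 = 0.007324
Scale to base peak (0.345224) = 100: 27.0 : 82.5 : 100.0 : 60.1 : 17.9 : 2.1

27.0 : 82.5 : 100.0 : 60.1 : 17.9 : 2.1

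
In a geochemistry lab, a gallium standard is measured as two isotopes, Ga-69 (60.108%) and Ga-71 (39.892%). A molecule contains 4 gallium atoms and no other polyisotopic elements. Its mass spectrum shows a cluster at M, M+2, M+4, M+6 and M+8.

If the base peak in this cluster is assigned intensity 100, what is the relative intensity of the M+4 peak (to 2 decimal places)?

Term probabilities: M 0.1305, M+2 0.3465, M+4 0.3450, M+6 0.1526, M+8 0.0253. Base peak = M+2.
P(M+2) = C(4,1) × 0.60108^3 × 0.39892^1 = 4 × 0.2171685 × 0.39892 = 0.346531 (base)
P(M+4) = C(4,2) × 0.60108^2 × 0.39892^2 = 6 × 0.36129717 × 0.15913717 = 0.344975
Relative intensity = 0.344975 / 0.346531 × 100 = 99.55

99.55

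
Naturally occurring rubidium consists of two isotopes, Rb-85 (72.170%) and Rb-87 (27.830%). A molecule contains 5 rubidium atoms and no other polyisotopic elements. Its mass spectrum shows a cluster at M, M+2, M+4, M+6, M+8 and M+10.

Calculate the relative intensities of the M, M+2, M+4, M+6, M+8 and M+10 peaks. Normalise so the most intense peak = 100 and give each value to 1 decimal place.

51.9 : 100.0 : 77.1 : 29.7 : 5.7 : 0.4

Expanding (0.72170 + 0.27830)^5:
P(M) = 0.72170^5 = 0.195787
P(M+2) = 5 × 0.72170^4 × 0.27830^1 = 0.377494
P(M+4) = 10 × 0.72170^3 × 0.27830^2 = 0.291136
P(M+6) = 10 × 0.72170^2 × 0.27830^3 = 0.112267
P(M+8) = 5 × 0.72170^1 × 0.27830^4 = 0.021646
P(M+10) = 0.27830^5 = 0.001669
The M+2 peak is largest (0.377494); scaling to 100 gives 51.9 : 100.0 : 77.1 : 29.7 : 5.7 : 0.4.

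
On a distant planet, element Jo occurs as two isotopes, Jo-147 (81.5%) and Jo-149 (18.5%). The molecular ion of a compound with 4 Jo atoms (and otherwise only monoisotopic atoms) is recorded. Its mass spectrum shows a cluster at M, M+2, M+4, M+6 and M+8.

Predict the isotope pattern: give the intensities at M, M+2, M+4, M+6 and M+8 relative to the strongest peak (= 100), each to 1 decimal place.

100.0 : 90.8 : 30.9 : 4.7 : 0.3

Expanding (0.815 + 0.185)^4:
P(M) = 0.815^4 = 0.441195
P(M+2) = 4 × 0.815^3 × 0.185^1 = 0.400594
P(M+4) = 6 × 0.815^2 × 0.185^2 = 0.136399
P(M+6) = 4 × 0.815^1 × 0.185^3 = 0.020641
P(M+8) = 0.185^4 = 0.001171
The M peak is largest (0.441195); scaling to 100 gives 100.0 : 90.8 : 30.9 : 4.7 : 0.3.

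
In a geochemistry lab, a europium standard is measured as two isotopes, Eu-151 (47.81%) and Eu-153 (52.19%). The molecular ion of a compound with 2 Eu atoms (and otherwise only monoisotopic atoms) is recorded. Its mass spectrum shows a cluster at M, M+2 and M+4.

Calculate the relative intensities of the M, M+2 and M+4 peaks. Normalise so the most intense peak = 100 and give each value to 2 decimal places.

Each Eu atom is independently Eu-151 (p = 0.4781) or Eu-153 (q = 0.5219); the cluster is the binomial expansion (p + q)^2.
P(M) = 0.4781^2 = 0.228580
P(M+2) = 2 × 0.4781^1 × 0.5219^1 = 0.499041
P(M+4) = 0.5219^2 = 0.272380
The M+2 peak is largest (0.499041); scaling to 100 gives 45.80 : 100.00 : 54.58.

45.80 : 100.00 : 54.58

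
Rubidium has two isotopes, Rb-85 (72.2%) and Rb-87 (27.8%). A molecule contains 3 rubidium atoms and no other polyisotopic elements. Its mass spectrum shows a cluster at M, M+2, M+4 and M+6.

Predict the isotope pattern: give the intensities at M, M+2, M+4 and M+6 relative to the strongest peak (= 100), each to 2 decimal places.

Each Rb atom is independently Rb-85 (p = 0.722) or Rb-87 (q = 0.278); the cluster is the binomial expansion (p + q)^3.
P(M) = 0.722^3 = 0.376367
P(M+2) = 3 × 0.722^2 × 0.278^1 = 0.434751
P(M+4) = 3 × 0.722^1 × 0.278^2 = 0.167397
P(M+6) = 0.278^3 = 0.021485
The M+2 peak is largest (0.434751); scaling to 100 gives 86.57 : 100.00 : 38.50 : 4.94.

86.57 : 100.00 : 38.50 : 4.94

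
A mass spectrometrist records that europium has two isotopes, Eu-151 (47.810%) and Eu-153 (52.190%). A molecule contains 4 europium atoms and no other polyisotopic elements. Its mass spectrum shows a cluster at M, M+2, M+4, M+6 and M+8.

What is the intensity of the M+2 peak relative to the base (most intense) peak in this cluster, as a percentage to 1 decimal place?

61.1%

(0.47810 + 0.52190)^4 gives M 0.0522, M+2 0.2281, M+4 0.3736, M+6 0.2719, M+8 0.0742; the largest is M+4.
P(M+4) = C(4,2) × 0.47810^2 × 0.52190^2 = 6 × 0.22857961 × 0.27237961 = 0.373563 (base)
P(M+2) = C(4,1) × 0.47810^3 × 0.52190^1 = 4 × 0.10928391 × 0.5219 = 0.228141
Relative intensity = 0.228141 / 0.373563 × 100 = 61.1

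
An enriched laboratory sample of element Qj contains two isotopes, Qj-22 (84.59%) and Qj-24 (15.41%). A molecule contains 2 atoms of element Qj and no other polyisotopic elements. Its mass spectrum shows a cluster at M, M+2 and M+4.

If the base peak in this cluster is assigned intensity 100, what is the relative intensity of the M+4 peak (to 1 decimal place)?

3.3

(0.8459 + 0.1541)^2 gives M 0.7155, M+2 0.2607, M+4 0.0237; the largest is M.
P(M) = C(2,0) × 0.8459^2 × 0.1541^0 = 1 × 0.71554681 × 1.0000 = 0.715547 (base)
P(M+4) = C(2,2) × 0.8459^0 × 0.1541^2 = 1 × 1.0000 × 0.02374681 = 0.023747
Relative intensity = 0.023747 / 0.715547 × 100 = 3.3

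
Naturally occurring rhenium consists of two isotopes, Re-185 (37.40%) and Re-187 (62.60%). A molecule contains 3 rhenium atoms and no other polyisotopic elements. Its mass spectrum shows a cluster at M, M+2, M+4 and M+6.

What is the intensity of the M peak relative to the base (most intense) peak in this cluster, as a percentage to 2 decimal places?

11.90%

Term probabilities: M 0.0523, M+2 0.2627, M+4 0.4397, M+6 0.2453. Base peak = M+4.
P(M+4) = C(3,2) × 0.3740^1 × 0.6260^2 = 3 × 0.3740 × 0.391876 = 0.439685 (base)
P(M) = C(3,0) × 0.3740^3 × 0.6260^0 = 1 × 0.05231362 × 1.0000 = 0.052314
Relative intensity = 0.052314 / 0.439685 × 100 = 11.90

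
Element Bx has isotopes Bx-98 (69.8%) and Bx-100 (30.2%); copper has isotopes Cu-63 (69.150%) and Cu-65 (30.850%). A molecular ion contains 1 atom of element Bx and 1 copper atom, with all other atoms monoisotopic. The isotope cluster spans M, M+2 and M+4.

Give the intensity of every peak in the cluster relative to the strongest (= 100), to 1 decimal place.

Element Bx pattern (n=1): 0.6980 : 0.3020
Copper pattern (n=1): 0.6915 : 0.3085
Convolve the two distributions (both contribute in 2-u steps):
  M: 0.6980×0.6915 = 0.482667
  M+2: 0.6980×0.3085 + 0.3020×0.6915 = 0.424166
  M+4: 0.3020×0.3085 = 0.093167
Scale to base peak (0.482667) = 100: 100.0 : 87.9 : 19.3

100.0 : 87.9 : 19.3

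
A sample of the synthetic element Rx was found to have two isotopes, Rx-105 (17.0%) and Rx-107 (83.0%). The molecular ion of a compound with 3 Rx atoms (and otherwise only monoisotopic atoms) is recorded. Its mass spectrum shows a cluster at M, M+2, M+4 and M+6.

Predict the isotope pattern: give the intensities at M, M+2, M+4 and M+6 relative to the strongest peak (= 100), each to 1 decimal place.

0.9 : 12.6 : 61.4 : 100.0

Each Rx atom is independently Rx-105 (p = 0.170) or Rx-107 (q = 0.830); the cluster is the binomial expansion (p + q)^3.
P(M) = 0.170^3 = 0.004913
P(M+2) = 3 × 0.170^2 × 0.830^1 = 0.071961
P(M+4) = 3 × 0.170^1 × 0.830^2 = 0.351339
P(M+6) = 0.830^3 = 0.571787
The M+6 peak is largest (0.571787); scaling to 100 gives 0.9 : 12.6 : 61.4 : 100.0.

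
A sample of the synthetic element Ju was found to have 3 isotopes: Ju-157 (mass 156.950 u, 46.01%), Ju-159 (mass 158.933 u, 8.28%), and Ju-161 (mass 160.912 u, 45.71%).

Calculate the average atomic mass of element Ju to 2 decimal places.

The abundance-weighted mean is 0.4601 × 156.950 + 0.0828 × 158.933 + 0.4571 × 160.912
= 72.2127 + 13.1597 + 73.5529 = 158.9253 u

158.93 u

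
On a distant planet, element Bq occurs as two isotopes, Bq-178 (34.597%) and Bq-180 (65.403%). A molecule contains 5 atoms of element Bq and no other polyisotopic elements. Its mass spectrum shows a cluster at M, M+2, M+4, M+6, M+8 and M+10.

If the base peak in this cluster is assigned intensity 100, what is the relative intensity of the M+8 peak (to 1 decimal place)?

94.5

Binomial terms of (0.34597 + 0.65403)^5: M 0.0050, M+2 0.0469, M+4 0.1771, M+6 0.3349, M+8 0.3165, M+10 0.1197 → M+6 is the base peak.
P(M+6) = C(5,3) × 0.34597^2 × 0.65403^3 = 10 × 0.11969524 × 0.27976476 = 0.334865 (base)
P(M+8) = C(5,4) × 0.34597^1 × 0.65403^4 = 5 × 0.34597 × 0.18297455 = 0.316519
Relative intensity = 0.316519 / 0.334865 × 100 = 94.5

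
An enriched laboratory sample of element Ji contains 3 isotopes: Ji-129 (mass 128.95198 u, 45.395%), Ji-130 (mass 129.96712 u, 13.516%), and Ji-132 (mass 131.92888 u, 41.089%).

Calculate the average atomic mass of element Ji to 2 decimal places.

Weight each isotope mass by its fractional abundance: 0.45395 × 128.95198 + 0.13516 × 129.96712 + 0.41089 × 131.92888
= 58.537751 + 17.566356 + 54.208258 = 130.312365 u

130.31 u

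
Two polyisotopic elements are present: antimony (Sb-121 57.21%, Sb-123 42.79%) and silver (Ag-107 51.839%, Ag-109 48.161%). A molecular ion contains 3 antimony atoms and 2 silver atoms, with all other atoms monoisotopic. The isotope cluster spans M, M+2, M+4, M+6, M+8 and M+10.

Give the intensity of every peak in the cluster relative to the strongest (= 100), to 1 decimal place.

14.9 : 61.1 : 100.0 : 81.6 : 33.2 : 5.4

Antimony pattern (n=3): 0.18724742 : 0.42015297 : 0.3142518 : 0.07834781
Silver pattern (n=2): 0.26872819 : 0.49932362 : 0.23194819
Convolve the two distributions (both contribute in 2-u steps):
  M: 0.18724742×0.26872819 = 0.050319
  M+2: 0.18724742×0.49932362 + 0.42015297×0.26872819 = 0.206404
  M+4: 0.18724742×0.23194819 + 0.42015297×0.49932362 + 0.3142518×0.26872819 = 0.337672
  M+6: 0.42015297×0.23194819 + 0.3142518×0.49932362 + 0.07834781×0.26872819 = 0.275421
  M+8: 0.3142518×0.23194819 + 0.07834781×0.49932362 = 0.112011
  M+10: 0.07834781×0.23194819 = 0.018173
Scale to base peak (0.337672) = 100: 14.9 : 61.1 : 100.0 : 81.6 : 33.2 : 5.4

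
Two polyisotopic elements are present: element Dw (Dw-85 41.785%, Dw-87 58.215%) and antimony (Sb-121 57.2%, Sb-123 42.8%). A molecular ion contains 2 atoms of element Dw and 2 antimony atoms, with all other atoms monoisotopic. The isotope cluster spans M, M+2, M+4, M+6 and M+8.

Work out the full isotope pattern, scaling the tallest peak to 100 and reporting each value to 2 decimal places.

14.99 : 64.20 : 100.00 : 66.93 : 16.29

Element Dw pattern (n=2): 0.17459862 : 0.48650276 : 0.33889862
Antimony pattern (n=2): 0.327184 : 0.489632 : 0.183184
Convolve the two distributions (both contribute in 2-u steps):
  M: 0.17459862×0.327184 = 0.057126
  M+2: 0.17459862×0.489632 + 0.48650276×0.327184 = 0.244665
  M+4: 0.17459862×0.183184 + 0.48650276×0.489632 + 0.33889862×0.327184 = 0.381073
  M+6: 0.48650276×0.183184 + 0.33889862×0.489632 = 0.255055
  M+8: 0.33889862×0.183184 = 0.062081
Scale to base peak (0.381073) = 100: 14.99 : 64.20 : 100.00 : 66.93 : 16.29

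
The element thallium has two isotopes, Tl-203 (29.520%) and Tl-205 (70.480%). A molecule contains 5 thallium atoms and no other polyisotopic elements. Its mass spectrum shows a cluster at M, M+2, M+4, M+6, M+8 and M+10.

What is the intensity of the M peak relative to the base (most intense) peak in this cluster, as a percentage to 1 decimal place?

0.6%

Binomial terms of (0.29520 + 0.70480)^5: M 0.0022, M+2 0.0268, M+4 0.1278, M+6 0.3051, M+8 0.3642, M+10 0.1739 → M+8 is the base peak.
P(M+8) = C(5,4) × 0.29520^1 × 0.70480^4 = 5 × 0.2952 × 0.24675365 = 0.364208 (base)
P(M) = C(5,0) × 0.29520^5 × 0.70480^0 = 1 × 0.00224172 × 1.0000 = 0.002242
Relative intensity = 0.002242 / 0.364208 × 100 = 0.6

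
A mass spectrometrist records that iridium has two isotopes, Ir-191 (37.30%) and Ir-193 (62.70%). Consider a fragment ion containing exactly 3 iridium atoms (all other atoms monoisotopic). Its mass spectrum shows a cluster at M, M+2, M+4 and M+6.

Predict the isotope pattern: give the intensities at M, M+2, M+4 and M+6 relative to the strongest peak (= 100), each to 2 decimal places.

11.80 : 59.49 : 100.00 : 56.03

Each Ir atom is independently Ir-191 (p = 0.3730) or Ir-193 (q = 0.6270); the cluster is the binomial expansion (p + q)^3.
P(M) = 0.3730^3 = 0.051895
P(M+2) = 3 × 0.3730^2 × 0.6270^1 = 0.261702
P(M+4) = 3 × 0.3730^1 × 0.6270^2 = 0.439911
P(M+6) = 0.6270^3 = 0.246492
The M+4 peak is largest (0.439911); scaling to 100 gives 11.80 : 59.49 : 100.00 : 56.03.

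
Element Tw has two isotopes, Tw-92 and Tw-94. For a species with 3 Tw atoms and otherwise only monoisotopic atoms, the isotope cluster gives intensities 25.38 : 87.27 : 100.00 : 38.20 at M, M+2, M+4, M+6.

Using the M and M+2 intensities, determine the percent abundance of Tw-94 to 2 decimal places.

53.41%

Let p = fractional abundance of Tw-92. I(M+2)/I(M) = [C(3,1)·p^2·(1−p)] / p^3 = 3·(1−p)/p = 87.27/25.38 = 3.4385
(1−p)/p = 3.4385/3 = 1.1462  ⇒  p = 1/(1 + 1.1462) = 0.4659
Tw-92: 46.59%, Tw-94: 53.41%.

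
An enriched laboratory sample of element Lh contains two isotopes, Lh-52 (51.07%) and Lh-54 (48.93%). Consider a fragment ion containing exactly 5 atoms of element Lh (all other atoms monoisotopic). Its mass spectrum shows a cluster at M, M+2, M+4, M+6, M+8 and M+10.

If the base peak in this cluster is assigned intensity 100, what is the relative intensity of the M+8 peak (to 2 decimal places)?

45.90

Term probabilities: M 0.0347, M+2 0.1664, M+4 0.3189, M+6 0.3055, M+8 0.1464, M+10 0.0280. Base peak = M+4.
P(M+4) = C(5,2) × 0.5107^3 × 0.4893^2 = 10 × 0.13319796 × 0.23941449 = 0.318895 (base)
P(M+8) = C(5,4) × 0.5107^1 × 0.4893^4 = 5 × 0.5107 × 0.0573193 = 0.146365
Relative intensity = 0.146365 / 0.318895 × 100 = 45.90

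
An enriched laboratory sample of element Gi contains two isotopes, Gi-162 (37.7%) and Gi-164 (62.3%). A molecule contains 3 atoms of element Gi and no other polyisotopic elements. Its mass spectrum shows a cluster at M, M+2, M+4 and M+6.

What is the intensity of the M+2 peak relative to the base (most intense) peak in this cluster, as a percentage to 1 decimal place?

60.5%

Binomial terms of (0.377 + 0.623)^3: M 0.0536, M+2 0.2656, M+4 0.4390, M+6 0.2418 → M+4 is the base peak.
P(M+4) = C(3,2) × 0.377^1 × 0.623^2 = 3 × 0.3770 × 0.388129 = 0.438974 (base)
P(M+2) = C(3,1) × 0.377^2 × 0.623^1 = 3 × 0.142129 × 0.6230 = 0.265639
Relative intensity = 0.265639 / 0.438974 × 100 = 60.5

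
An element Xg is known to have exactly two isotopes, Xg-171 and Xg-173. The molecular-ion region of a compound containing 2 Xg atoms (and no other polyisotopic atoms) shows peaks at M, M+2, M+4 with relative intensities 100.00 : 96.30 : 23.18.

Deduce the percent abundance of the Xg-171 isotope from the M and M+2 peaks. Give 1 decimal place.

If p is the fraction of Xg that is Xg-171, then I(M+2)/I(M) = [C(2,1)·p^1·(1−p)] / p^2 = 2·(1−p)/p = 96.30/100.00 = 0.9630
(1−p)/p = 0.9630/2 = 0.4815  ⇒  p = 1/(1 + 0.4815) = 0.6750
Xg-171: 67.5%, Xg-173: 32.5%.

67.5%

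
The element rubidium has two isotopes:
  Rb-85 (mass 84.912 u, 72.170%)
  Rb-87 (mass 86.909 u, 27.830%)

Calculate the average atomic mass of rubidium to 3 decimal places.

85.468 u

Weight each isotope mass by its fractional abundance: 0.72170 × 84.912 + 0.27830 × 86.909
= 61.2810 + 24.1868 = 85.4678 u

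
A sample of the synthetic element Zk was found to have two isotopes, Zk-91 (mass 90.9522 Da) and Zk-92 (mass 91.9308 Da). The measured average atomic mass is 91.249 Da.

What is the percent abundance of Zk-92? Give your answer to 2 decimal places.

Let x be the fractional abundance of Zk-91; then Zk-92 has abundance 1 − x.
90.9522·x + 91.9308·(1 − x) = 91.249
(90.9522 − 91.9308)·x = 91.249 − 91.9308
x = -0.6818 / -0.9786 = 0.69671 → 69.67% Zk-91, 30.33% Zk-92.

30.33%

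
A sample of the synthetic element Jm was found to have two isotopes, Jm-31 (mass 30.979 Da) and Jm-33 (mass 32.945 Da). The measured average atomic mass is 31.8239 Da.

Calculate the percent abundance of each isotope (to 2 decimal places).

Jm-31: 57.02%, Jm-33: 42.98%

Let x be the fractional abundance of Jm-31; then Jm-33 has abundance 1 − x.
30.979·x + 32.945·(1 − x) = 31.8239
(30.979 − 32.945)·x = 31.8239 − 32.945
x = -1.1211 / -1.966 = 0.57024 → 57.02% Jm-31, 42.98% Jm-33.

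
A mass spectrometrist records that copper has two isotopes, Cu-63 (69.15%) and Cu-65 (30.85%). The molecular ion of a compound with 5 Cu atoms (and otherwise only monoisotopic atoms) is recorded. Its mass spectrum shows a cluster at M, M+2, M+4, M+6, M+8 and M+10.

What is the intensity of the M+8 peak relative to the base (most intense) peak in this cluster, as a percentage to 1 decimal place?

(0.6915 + 0.3085)^5 gives M 0.1581, M+2 0.3527, M+4 0.3147, M+6 0.1404, M+8 0.0313, M+10 0.0028; the largest is M+2.
P(M+2) = C(5,1) × 0.6915^4 × 0.3085^1 = 5 × 0.2286487 × 0.3085 = 0.352691 (base)
P(M+8) = C(5,4) × 0.6915^1 × 0.3085^4 = 5 × 0.6915 × 0.00905776 = 0.031317
Relative intensity = 0.031317 / 0.352691 × 100 = 8.9

8.9%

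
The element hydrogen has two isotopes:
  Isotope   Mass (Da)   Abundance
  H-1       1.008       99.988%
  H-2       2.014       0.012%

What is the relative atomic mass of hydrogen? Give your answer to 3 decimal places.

1.008 Da

The abundance-weighted mean is 0.99988 × 1.008 + 0.00012 × 2.014
= 1.0079 + 0.0002 = 1.0081 Da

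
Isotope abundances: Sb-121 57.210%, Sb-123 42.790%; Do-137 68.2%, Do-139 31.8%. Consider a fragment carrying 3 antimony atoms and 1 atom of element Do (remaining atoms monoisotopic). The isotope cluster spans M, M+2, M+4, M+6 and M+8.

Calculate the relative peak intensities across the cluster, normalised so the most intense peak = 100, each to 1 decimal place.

36.7 : 99.5 : 100.0 : 44.1 : 7.2

Antimony pattern (n=3): 0.18724742 : 0.42015297 : 0.3142518 : 0.07834781
Element Do pattern (n=1): 0.6820 : 0.3180
Convolve the two distributions (both contribute in 2-u steps):
  M: 0.18724742×0.6820 = 0.127703
  M+2: 0.18724742×0.3180 + 0.42015297×0.6820 = 0.346089
  M+4: 0.42015297×0.3180 + 0.3142518×0.6820 = 0.347928
  M+6: 0.3142518×0.3180 + 0.07834781×0.6820 = 0.153365
  M+8: 0.07834781×0.3180 = 0.024915
Scale to base peak (0.347928) = 100: 36.7 : 99.5 : 100.0 : 44.1 : 7.2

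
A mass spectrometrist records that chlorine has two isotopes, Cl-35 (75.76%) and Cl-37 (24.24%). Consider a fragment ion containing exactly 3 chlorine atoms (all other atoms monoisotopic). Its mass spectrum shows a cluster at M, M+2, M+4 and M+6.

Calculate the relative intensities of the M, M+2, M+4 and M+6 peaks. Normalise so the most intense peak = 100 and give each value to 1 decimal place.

The 3 Cl atoms are independent, so intensities follow the terms of (0.7576 + 0.2424)^3.
P(M) = 0.7576^3 = 0.434830
P(M+2) = 3 × 0.7576^2 × 0.2424^1 = 0.417382
P(M+4) = 3 × 0.7576^1 × 0.2424^2 = 0.133545
P(M+6) = 0.2424^3 = 0.014243
The M peak is largest (0.434830); scaling to 100 gives 100.0 : 96.0 : 30.7 : 3.3.

100.0 : 96.0 : 30.7 : 3.3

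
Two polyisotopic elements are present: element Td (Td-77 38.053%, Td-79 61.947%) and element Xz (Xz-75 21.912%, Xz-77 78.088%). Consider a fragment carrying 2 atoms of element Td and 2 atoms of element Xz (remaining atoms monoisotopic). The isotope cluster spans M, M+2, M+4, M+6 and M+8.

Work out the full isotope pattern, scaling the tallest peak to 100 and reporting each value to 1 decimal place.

1.7 : 17.2 : 64.0 : 100.0 : 55.9

Element Td pattern (n=2): 0.14480308 : 0.47145384 : 0.38374308
Element Xz pattern (n=2): 0.04801357 : 0.34221285 : 0.60977357
Convolve the two distributions (both contribute in 2-u steps):
  M: 0.14480308×0.04801357 = 0.006953
  M+2: 0.14480308×0.34221285 + 0.47145384×0.04801357 = 0.072190
  M+4: 0.14480308×0.60977357 + 0.47145384×0.34221285 + 0.38374308×0.04801357 = 0.268060
  M+6: 0.47145384×0.60977357 + 0.38374308×0.34221285 = 0.418802
  M+8: 0.38374308×0.60977357 = 0.233996
Scale to base peak (0.418802) = 100: 1.7 : 17.2 : 64.0 : 100.0 : 55.9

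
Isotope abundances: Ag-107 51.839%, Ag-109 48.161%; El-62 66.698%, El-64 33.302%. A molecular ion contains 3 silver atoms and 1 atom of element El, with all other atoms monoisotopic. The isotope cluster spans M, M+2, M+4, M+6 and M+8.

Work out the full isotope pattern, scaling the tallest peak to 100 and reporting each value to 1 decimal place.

25.1 : 82.6 : 100.0 : 52.6 : 10.1

Silver pattern (n=3): 0.13930601 : 0.38826655 : 0.36071887 : 0.11170857
Element El pattern (n=1): 0.66698 : 0.33302
Convolve the two distributions (both contribute in 2-u steps):
  M: 0.13930601×0.66698 = 0.092914
  M+2: 0.13930601×0.33302 + 0.38826655×0.66698 = 0.305358
  M+4: 0.38826655×0.33302 + 0.36071887×0.66698 = 0.369893
  M+6: 0.36071887×0.33302 + 0.11170857×0.66698 = 0.194634
  M+8: 0.11170857×0.33302 = 0.037201
Scale to base peak (0.369893) = 100: 25.1 : 82.6 : 100.0 : 52.6 : 10.1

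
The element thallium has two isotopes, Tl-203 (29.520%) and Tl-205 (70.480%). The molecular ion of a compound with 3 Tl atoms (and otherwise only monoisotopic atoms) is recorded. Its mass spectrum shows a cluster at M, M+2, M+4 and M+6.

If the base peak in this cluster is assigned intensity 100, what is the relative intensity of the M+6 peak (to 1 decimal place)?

79.6

(0.29520 + 0.70480)^3 gives M 0.0257, M+2 0.1843, M+4 0.4399, M+6 0.3501; the largest is M+4.
P(M+4) = C(3,2) × 0.29520^1 × 0.70480^2 = 3 × 0.2952 × 0.49674304 = 0.439916 (base)
P(M+6) = C(3,3) × 0.29520^0 × 0.70480^3 = 1 × 1.0000 × 0.35010449 = 0.350104
Relative intensity = 0.350104 / 0.439916 × 100 = 79.6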